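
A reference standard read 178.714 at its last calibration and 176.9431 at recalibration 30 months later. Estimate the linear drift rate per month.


rate = (v2 - v1) / months
= (176.9431 - 178.714) / 30
= -1.7709 / 30
= -0.0590

-0.0590


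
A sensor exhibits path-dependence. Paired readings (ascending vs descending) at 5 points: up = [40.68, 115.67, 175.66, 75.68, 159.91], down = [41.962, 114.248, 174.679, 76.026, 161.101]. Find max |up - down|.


|40.68 - 41.962| = 1.2820
|115.67 - 114.248| = 1.4220
|175.66 - 174.679| = 0.9810
|75.68 - 76.026| = 0.3460
|159.91 - 161.101| = 1.1910
hysteresis = max(diffs) = 1.4220

1.4220


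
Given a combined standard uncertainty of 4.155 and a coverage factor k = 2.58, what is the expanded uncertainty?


U = k * uc
U = 2.58 * 4.155
U = 10.7199

10.7199


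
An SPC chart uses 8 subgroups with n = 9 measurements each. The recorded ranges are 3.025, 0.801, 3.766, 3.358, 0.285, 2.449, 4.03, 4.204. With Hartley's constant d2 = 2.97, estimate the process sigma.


R_bar = (3.025 + 0.801 + 3.766 + 3.358 + 0.285 + 2.449 + 4.03 + 4.204) / 8
R_bar = 21.918 / 8 = 2.73975
sigma_hat = R_bar / d2 = 2.73975 / 2.97 = 0.9225

0.9225


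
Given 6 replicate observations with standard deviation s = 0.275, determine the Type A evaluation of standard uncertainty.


u_A = s / sqrt(n)
u_A = 0.275 / sqrt(6)
u_A = 0.275 / 2.4494897
u_A = 0.1123

0.1123


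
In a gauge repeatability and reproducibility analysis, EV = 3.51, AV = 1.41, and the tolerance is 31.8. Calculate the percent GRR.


GRR = sqrt(EV^2 + AV^2) = sqrt(3.51^2 + 1.41^2) = 3.7826181
%GRR = GRR / tol * 100 = 3.7826181 / 31.8 * 100
%GRR = 11.8950

11.8950


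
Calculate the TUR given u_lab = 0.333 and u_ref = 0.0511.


TUR = u_lab / u_ref
= 0.333 / 0.0511
= 6.5166

6.5166


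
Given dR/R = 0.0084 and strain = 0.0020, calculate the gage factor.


GF = (dR/R) / epsilon
= 0.0084 / 0.0020
= 4.2000

4.2000


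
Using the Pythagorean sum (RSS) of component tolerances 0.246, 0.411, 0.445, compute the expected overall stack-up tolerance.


RSS = sqrt(0.246^2 + 0.411^2 + 0.445^2)
= sqrt(0.427462)
= 0.6538

0.6538


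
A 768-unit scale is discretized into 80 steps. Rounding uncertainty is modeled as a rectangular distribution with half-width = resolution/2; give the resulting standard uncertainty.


resolution = range / divisions
resolution = 768 / 80 = 9.6
u_res = resolution / (2*sqrt(3))
u_res = 9.6 / 3.4641016
u_res = 2.7713

2.7713


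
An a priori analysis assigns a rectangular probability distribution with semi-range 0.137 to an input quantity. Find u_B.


u_B = half_width / sqrt(3)
u_B = 0.137 / 1.7320508
u_B = 0.0791

0.0791


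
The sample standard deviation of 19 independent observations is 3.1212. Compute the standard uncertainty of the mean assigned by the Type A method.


u_A = s / sqrt(n)
u_A = 3.1212 / sqrt(19)
u_A = 3.1212 / 4.3588989
u_A = 0.7161

0.7161


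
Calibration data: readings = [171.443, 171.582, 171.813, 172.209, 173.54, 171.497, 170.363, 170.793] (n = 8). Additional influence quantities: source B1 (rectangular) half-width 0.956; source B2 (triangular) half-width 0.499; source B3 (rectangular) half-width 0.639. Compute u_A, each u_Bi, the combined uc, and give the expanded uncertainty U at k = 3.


mean = (171.443 + 171.582 + 171.813 + 172.209 + 173.54 + 171.497 + 170.363 + 170.793) / 8 = 171.655
s = sqrt(sum((x - mean)^2)/(n-1)) = 0.95413761
u_A = s / sqrt(n) = 0.95413761 / sqrt(8) = 0.33733859
u_B1 = 0.956 / sqrt(3) = 0.55194686
u_B2 = 0.499 / sqrt(6) = 0.2037159
u_B3 = 0.639 / sqrt(3) = 0.36892682
uc = sqrt(0.33733859^2 + 0.55194686^2 + 0.2037159^2 + 0.36892682^2) = 0.77204263
U = k * uc = 3 * 0.77204263
U = 2.3161

2.3161


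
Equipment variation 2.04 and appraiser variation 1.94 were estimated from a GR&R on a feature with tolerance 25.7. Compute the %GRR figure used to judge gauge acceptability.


GRR = sqrt(EV^2 + AV^2) = sqrt(2.04^2 + 1.94^2) = 2.8151732
%GRR = GRR / tol * 100 = 2.8151732 / 25.7 * 100
%GRR = 10.9540

10.9540


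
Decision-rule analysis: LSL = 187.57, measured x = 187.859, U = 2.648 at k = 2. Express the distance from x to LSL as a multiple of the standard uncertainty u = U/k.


u = U / k = 2.648 / 2 = 1.324
margin = |LSL - x| = |187.57 - 187.859| = 0.289
z = margin / u = 0.289 / 1.324
z = 0.2183

0.2183


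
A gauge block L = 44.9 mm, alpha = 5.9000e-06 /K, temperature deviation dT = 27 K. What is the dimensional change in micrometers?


dL = L * alpha * dT
= 44.9 * 5.9000e-06 * 27
= 0.0071526 mm
dL_um = 0.0071526 * 1000 = 7.1526 um

7.1526


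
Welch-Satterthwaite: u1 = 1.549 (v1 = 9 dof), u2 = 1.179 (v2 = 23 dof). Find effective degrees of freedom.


uc = sqrt(u1^2 + u2^2) = sqrt(1.549^2 + 1.179^2) = 1.9466489
v_eff = uc^4 / (u1^4/v1 + u2^4/v2)
= 1.9466489^4 / (1.549^4/9 + 1.179^4/23)
= 14.35987 / 0.72368988
v_eff = 19.8426

19.8426


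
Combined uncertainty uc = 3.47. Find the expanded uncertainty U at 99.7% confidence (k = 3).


U = k * uc
U = 3 * 3.47
U = 10.4100

10.4100


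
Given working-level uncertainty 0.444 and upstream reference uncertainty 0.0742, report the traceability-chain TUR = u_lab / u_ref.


TUR = u_lab / u_ref
= 0.444 / 0.0742
= 5.9838

5.9838


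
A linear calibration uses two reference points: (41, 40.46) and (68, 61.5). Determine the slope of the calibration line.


slope = (y2 - y1) / (x2 - x1)
= (61.5 - 40.46) / (68 - 41)
= 21.0400 / 27
= 0.7793

0.7793


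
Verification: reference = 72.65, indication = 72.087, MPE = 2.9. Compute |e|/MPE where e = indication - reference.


e = indication - reference = 72.087 - 72.65 = -0.5630
|e| = 0.5630
ratio = |e| / MPE = 0.5630 / 2.9
ratio = 0.1941

0.1941


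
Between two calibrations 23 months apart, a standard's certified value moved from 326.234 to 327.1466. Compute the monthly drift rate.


rate = (v2 - v1) / months
= (327.1466 - 326.234) / 23
= 0.9126 / 23
= 0.0397

0.0397


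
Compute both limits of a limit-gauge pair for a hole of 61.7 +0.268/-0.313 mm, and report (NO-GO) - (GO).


GO = nominal - lower_tol (smallest hole = maximum material condition)
GO = 61.7 - 0.313 = 61.387
NO-GO = nominal + upper_tol (largest hole = least material condition)
NO-GO = 61.7 + 0.268 = 61.968
spread = NO-GO - GO = 61.968 - 61.387 = 0.5810

0.5810


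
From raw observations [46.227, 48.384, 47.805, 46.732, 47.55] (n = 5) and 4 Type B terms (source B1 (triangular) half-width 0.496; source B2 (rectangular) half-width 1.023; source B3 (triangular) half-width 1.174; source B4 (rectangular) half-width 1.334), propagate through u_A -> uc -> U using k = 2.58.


mean = (46.227 + 48.384 + 47.805 + 46.732 + 47.55) / 5 = 47.3396
s = sqrt(sum((x - mean)^2)/(n-1)) = 0.86004262
u_A = s / sqrt(n) = 0.86004262 / sqrt(5) = 0.38462275
u_B1 = 0.496 / sqrt(6) = 0.20249115
u_B2 = 1.023 / sqrt(3) = 0.59062933
u_B3 = 1.174 / sqrt(6) = 0.47928349
u_B4 = 1.334 / sqrt(3) = 0.77018526
uc = sqrt(0.38462275^2 + 0.20249115^2 + 0.59062933^2 + 0.47928349^2 + 0.77018526^2) = 1.1664812
U = k * uc = 2.58 * 1.1664812
U = 3.0095

3.0095


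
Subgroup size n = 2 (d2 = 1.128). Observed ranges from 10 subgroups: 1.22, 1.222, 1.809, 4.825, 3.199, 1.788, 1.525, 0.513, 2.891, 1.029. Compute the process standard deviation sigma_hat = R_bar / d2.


R_bar = (1.22 + 1.222 + 1.809 + 4.825 + 3.199 + 1.788 + 1.525 + 0.513 + 2.891 + 1.029) / 10
R_bar = 20.021 / 10 = 2.0021
sigma_hat = R_bar / d2 = 2.0021 / 1.128 = 1.7749

1.7749


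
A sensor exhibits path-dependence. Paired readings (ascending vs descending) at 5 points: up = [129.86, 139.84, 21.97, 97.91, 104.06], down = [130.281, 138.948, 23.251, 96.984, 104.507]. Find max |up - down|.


|129.86 - 130.281| = 0.4210
|139.84 - 138.948| = 0.8920
|21.97 - 23.251| = 1.2810
|97.91 - 96.984| = 0.9260
|104.06 - 104.507| = 0.4470
hysteresis = max(diffs) = 1.2810

1.2810


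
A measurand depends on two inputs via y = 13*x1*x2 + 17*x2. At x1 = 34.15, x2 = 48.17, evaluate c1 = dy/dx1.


y = 13*x1*x2 + 17*x2
dy/dx1 = 13*x2
Evaluate at x2 = 48.17: c1 = 13 * 48.17
c1 = 626.2100

626.2100


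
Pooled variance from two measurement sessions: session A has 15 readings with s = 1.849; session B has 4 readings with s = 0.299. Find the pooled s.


s_p = sqrt(((n1-1)*s1^2 + (n2-1)*s2^2) / (n1+n2-2))
numerator = (15-1)*1.849^2 + (4-1)*0.299^2 = 47.863214 + 0.268203 = 48.131417
denominator = 15 + 4 - 2 = 17
s_p^2 = 48.131417 / 17 = 2.8312598
s_p = sqrt(2.8312598) = 1.6826

1.6826


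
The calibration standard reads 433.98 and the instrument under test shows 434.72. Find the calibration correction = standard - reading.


Correction = standard - reading
= 433.98 - 434.72
= -0.7400

-0.7400


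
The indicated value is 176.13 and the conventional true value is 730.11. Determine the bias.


Systematic error = measured - true
= 176.13 - 730.11
= -553.9800

-553.9800


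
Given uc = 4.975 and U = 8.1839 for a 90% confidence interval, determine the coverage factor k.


k = U / uc
k = 8.1839 / 4.975
k = 1.645

1.645


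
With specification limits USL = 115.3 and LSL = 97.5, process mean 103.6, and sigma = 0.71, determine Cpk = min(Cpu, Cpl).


Cpu = (USL - mean) / (3*sigma) = (115.3 - 103.6) / (3*0.71) = 5.4930
Cpl = (mean - LSL) / (3*sigma) = (103.6 - 97.5) / (3*0.71) = 2.8638
Cpk = min(Cpu, Cpl) = 2.8638

2.8638


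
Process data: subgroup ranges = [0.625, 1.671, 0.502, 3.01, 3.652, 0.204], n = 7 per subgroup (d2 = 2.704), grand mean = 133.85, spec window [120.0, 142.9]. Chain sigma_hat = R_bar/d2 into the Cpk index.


R_bar = (0.625 + 1.671 + 0.502 + 3.01 + 3.652 + 0.204) / 6 = 1.6106667
sigma = R_bar / d2 = 1.6106667 / 2.704 = 0.59566076
Cp = (USL - LSL)/(6*sigma) = (142.9 - 120.0)/(6*0.59566076) = 6.4075
Cpu = (142.9 - 133.85)/(3*0.59566076) = 5.0644
Cpl = (133.85 - 120.0)/(3*0.59566076) = 7.7505
Cpk = min(Cpu, Cpl) = 5.0644

5.0644


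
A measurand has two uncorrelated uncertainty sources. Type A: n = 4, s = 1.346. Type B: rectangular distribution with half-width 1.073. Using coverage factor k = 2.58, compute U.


u_A = s / sqrt(n) = 1.346 / sqrt(4) = 0.673
u_B = half_width / sqrt(3) = 1.073 / sqrt(3) = 0.61949684
uc = sqrt(u_A^2 + u_B^2) = sqrt(0.673^2 + 0.61949684^2) = 0.91471599
U = k * uc = 2.58 * 0.91471599
U = 2.3600

2.3600


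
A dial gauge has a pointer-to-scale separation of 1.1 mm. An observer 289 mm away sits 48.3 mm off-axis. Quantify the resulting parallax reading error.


error = h * offset / d
= 1.1 * 48.3 / 289
= 0.1838

0.1838


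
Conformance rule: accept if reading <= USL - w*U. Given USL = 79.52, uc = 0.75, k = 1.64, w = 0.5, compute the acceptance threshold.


U = k * uc = 1.64 * 0.75 = 1.23
guard band g = w * U = 0.5 * 1.23 = 0.615
AL = USL - g = 79.52 - 0.615
AL = 78.9050

78.9050


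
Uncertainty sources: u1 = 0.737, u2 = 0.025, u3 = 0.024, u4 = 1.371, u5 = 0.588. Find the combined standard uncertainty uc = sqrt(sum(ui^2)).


uc = sqrt(0.737^2 + 0.025^2 + 0.024^2 + 1.371^2 + 0.588^2)
uc = sqrt(2.769755)
uc = 1.6643

1.6643


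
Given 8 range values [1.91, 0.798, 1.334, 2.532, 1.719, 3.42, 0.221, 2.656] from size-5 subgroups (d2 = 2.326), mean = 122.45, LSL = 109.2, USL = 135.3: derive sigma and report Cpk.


R_bar = (1.91 + 0.798 + 1.334 + 2.532 + 1.719 + 3.42 + 0.221 + 2.656) / 8 = 1.82375
sigma = R_bar / d2 = 1.82375 / 2.326 = 0.78407137
Cp = (USL - LSL)/(6*sigma) = (135.3 - 109.2)/(6*0.78407137) = 5.5480
Cpu = (135.3 - 122.45)/(3*0.78407137) = 5.4629
Cpl = (122.45 - 109.2)/(3*0.78407137) = 5.6330
Cpk = min(Cpu, Cpl) = 5.4629

5.4629


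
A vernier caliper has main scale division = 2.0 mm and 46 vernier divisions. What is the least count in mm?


LC = MSD / n_div
= 2.0 / 46
= 0.0435

0.0435


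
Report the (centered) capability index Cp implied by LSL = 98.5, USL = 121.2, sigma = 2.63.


Cp = (USL - LSL) / (6 * sigma)
= (121.2 - 98.5) / (6 * 2.63)
= 22.7000 / 15.7800
= 1.4385

1.4385


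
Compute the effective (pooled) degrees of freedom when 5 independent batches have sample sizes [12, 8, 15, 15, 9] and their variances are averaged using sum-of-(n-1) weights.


nu = sum_i (n_i - 1)
nu = ((12 - 1) + (8 - 1) + (15 - 1) + (15 - 1) + (9 - 1))
nu = 11 + 7 + 14 + 14 + 8
nu = 54

54


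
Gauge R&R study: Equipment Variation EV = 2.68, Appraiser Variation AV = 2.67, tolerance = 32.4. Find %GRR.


GRR = sqrt(EV^2 + AV^2) = sqrt(2.68^2 + 2.67^2) = 3.7830279
%GRR = GRR / tol * 100 = 3.7830279 / 32.4 * 100
%GRR = 11.6760

11.6760


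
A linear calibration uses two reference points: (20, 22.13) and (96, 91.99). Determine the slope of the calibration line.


slope = (y2 - y1) / (x2 - x1)
= (91.99 - 22.13) / (96 - 20)
= 69.8600 / 76
= 0.9192

0.9192


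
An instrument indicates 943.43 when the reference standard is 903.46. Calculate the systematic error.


Systematic error = measured - true
= 943.43 - 903.46
= 39.9700

39.9700


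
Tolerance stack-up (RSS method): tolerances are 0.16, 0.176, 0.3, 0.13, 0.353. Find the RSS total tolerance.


RSS = sqrt(0.16^2 + 0.176^2 + 0.3^2 + 0.13^2 + 0.353^2)
= sqrt(0.288085)
= 0.5367

0.5367


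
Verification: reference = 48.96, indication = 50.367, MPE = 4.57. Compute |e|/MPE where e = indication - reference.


e = indication - reference = 50.367 - 48.96 = 1.4070
|e| = 1.4070
ratio = |e| / MPE = 1.4070 / 4.57
ratio = 0.3079

0.3079


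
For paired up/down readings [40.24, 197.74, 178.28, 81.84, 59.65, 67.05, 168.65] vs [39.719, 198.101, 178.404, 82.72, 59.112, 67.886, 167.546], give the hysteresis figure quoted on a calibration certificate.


|40.24 - 39.719| = 0.5210
|197.74 - 198.101| = 0.3610
|178.28 - 178.404| = 0.1240
|81.84 - 82.72| = 0.8800
|59.65 - 59.112| = 0.5380
|67.05 - 67.886| = 0.8360
|168.65 - 167.546| = 1.1040
hysteresis = max(diffs) = 1.1040

1.1040


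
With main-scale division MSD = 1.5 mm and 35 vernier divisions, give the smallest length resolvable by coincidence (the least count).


LC = MSD / n_div
= 1.5 / 35
= 0.0429

0.0429


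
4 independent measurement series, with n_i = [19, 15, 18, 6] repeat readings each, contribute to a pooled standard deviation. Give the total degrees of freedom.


nu = sum_i (n_i - 1)
nu = ((19 - 1) + (15 - 1) + (18 - 1) + (6 - 1))
nu = 18 + 14 + 17 + 5
nu = 54

54


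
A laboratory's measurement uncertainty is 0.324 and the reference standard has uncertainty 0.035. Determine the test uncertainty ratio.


TUR = u_lab / u_ref
= 0.324 / 0.035
= 9.2571

9.2571


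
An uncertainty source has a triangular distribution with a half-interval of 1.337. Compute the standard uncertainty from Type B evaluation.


u_B = half_width / sqrt(6)
u_B = 1.337 / 2.4494897
u_B = 0.5458

0.5458


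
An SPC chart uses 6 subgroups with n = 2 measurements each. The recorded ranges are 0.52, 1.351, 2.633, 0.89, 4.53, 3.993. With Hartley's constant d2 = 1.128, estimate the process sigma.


R_bar = (0.52 + 1.351 + 2.633 + 0.89 + 4.53 + 3.993) / 6
R_bar = 13.917 / 6 = 2.3195
sigma_hat = R_bar / d2 = 2.3195 / 1.128 = 2.0563

2.0563


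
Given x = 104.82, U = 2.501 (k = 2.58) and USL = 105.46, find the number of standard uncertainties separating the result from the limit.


u = U / k = 2.501 / 2.58 = 0.96937984
margin = |USL - x| = |105.46 - 104.82| = 0.64
z = margin / u = 0.64 / 0.96937984
z = 0.6602

0.6602


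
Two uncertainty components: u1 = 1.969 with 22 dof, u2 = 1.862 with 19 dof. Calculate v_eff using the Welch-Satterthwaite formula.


uc = sqrt(u1^2 + u2^2) = sqrt(1.969^2 + 1.862^2) = 2.7099825
v_eff = uc^4 / (u1^4/v1 + u2^4/v2)
= 2.7099825^4 / (1.969^4/22 + 1.862^4/19)
= 53.934412 / 1.3158717
v_eff = 40.9876

40.9876


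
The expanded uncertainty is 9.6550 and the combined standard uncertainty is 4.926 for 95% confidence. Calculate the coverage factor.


k = U / uc
k = 9.6550 / 4.926
k = 1.96

1.96


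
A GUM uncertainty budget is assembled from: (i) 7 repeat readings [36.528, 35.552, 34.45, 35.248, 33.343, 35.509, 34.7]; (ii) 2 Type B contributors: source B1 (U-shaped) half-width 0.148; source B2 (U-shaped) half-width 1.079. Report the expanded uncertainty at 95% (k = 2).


mean = (36.528 + 35.552 + 34.45 + 35.248 + 33.343 + 35.509 + 34.7) / 7 = 35.04714286
s = sqrt(sum((x - mean)^2)/(n-1)) = 1.0068652
u_A = s / sqrt(n) = 1.0068652 / sqrt(7) = 0.38055927
u_B1 = 0.148 / sqrt(2) = 0.1046518
u_B2 = 1.079 / sqrt(2) = 0.76296822
uc = sqrt(0.38055927^2 + 0.1046518^2 + 0.76296822^2) = 0.85900981
U = k * uc = 2 * 0.85900981
U = 1.7180

1.7180


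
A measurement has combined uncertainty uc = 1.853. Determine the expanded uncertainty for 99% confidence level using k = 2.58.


U = k * uc
U = 2.58 * 1.853
U = 4.7807

4.7807


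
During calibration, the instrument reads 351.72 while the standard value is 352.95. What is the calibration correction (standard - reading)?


Correction = standard - reading
= 352.95 - 351.72
= 1.2300

1.2300


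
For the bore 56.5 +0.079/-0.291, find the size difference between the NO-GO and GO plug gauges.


GO = nominal - lower_tol (smallest hole = maximum material condition)
GO = 56.5 - 0.291 = 56.209
NO-GO = nominal + upper_tol (largest hole = least material condition)
NO-GO = 56.5 + 0.079 = 56.579
spread = NO-GO - GO = 56.579 - 56.209 = 0.3700

0.3700


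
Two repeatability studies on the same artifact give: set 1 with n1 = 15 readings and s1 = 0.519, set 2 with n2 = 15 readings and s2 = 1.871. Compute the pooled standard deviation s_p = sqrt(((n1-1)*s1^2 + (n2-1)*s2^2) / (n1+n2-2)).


s_p = sqrt(((n1-1)*s1^2 + (n2-1)*s2^2) / (n1+n2-2))
numerator = (15-1)*0.519^2 + (15-1)*1.871^2 = 3.771054 + 49.008974 = 52.780028
denominator = 15 + 15 - 2 = 28
s_p^2 = 52.780028 / 28 = 1.885001
s_p = sqrt(1.885001) = 1.3730

1.3730


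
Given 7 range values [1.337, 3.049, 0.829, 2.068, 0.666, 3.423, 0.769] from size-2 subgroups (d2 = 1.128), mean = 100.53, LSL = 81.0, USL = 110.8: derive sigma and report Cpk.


R_bar = (1.337 + 3.049 + 0.829 + 2.068 + 0.666 + 3.423 + 0.769) / 7 = 1.7344286
sigma = R_bar / d2 = 1.7344286 / 1.128 = 1.537614
Cp = (USL - LSL)/(6*sigma) = (110.8 - 81.0)/(6*1.537614) = 3.2301
Cpu = (110.8 - 100.53)/(3*1.537614) = 2.2264
Cpl = (100.53 - 81.0)/(3*1.537614) = 4.2338
Cpk = min(Cpu, Cpl) = 2.2264

2.2264


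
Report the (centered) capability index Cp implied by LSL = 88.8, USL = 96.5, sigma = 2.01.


Cp = (USL - LSL) / (6 * sigma)
= (96.5 - 88.8) / (6 * 2.01)
= 7.7000 / 12.0600
= 0.6385

0.6385


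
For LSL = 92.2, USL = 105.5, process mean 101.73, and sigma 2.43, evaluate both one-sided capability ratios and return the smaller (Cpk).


Cpu = (USL - mean) / (3*sigma) = (105.5 - 101.73) / (3*2.43) = 0.5171
Cpl = (mean - LSL) / (3*sigma) = (101.73 - 92.2) / (3*2.43) = 1.3073
Cpk = min(Cpu, Cpl) = 0.5171

0.5171


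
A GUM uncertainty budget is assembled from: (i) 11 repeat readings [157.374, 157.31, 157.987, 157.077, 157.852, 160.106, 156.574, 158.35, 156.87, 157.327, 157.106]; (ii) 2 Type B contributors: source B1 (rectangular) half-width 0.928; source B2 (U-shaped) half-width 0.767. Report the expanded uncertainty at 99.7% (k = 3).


mean = (157.374 + 157.31 + 157.987 + 157.077 + 157.852 + 160.106 + 156.574 + 158.35 + 156.87 + 157.327 + 157.106) / 11 = 157.6302727
s = sqrt(sum((x - mean)^2)/(n-1)) = 0.96739724
u_A = s / sqrt(n) = 0.96739724 / sqrt(11) = 0.29168124
u_B1 = 0.928 / sqrt(3) = 0.53578105
u_B2 = 0.767 / sqrt(2) = 0.5423509
uc = sqrt(0.29168124^2 + 0.53578105^2 + 0.5423509^2) = 0.81626208
U = k * uc = 3 * 0.81626208
U = 2.4488

2.4488


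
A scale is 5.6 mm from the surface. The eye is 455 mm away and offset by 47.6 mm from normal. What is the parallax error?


error = h * offset / d
= 5.6 * 47.6 / 455
= 0.5858

0.5858


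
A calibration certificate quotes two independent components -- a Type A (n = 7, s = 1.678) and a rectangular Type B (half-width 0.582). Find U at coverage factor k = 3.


u_A = s / sqrt(n) = 1.678 / sqrt(7) = 0.63422439
u_B = half_width / sqrt(3) = 0.582 / sqrt(3) = 0.33601786
uc = sqrt(u_A^2 + u_B^2) = sqrt(0.63422439^2 + 0.33601786^2) = 0.71773852
U = k * uc = 3 * 0.71773852
U = 2.1532

2.1532


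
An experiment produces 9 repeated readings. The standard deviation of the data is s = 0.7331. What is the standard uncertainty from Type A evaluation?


u_A = s / sqrt(n)
u_A = 0.7331 / sqrt(9)
u_A = 0.7331 / 3
u_A = 0.2444

0.2444


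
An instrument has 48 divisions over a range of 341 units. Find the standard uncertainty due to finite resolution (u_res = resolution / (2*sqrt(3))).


resolution = range / divisions
resolution = 341 / 48 = 7.1041667
u_res = resolution / (2*sqrt(3))
u_res = 7.1041667 / 3.4641016
u_res = 2.0508

2.0508


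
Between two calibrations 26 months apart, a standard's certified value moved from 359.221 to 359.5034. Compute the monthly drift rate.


rate = (v2 - v1) / months
= (359.5034 - 359.221) / 26
= 0.2824 / 26
= 0.0109

0.0109


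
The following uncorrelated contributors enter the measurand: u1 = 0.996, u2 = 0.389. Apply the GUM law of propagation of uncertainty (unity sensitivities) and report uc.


uc = sqrt(0.996^2 + 0.389^2)
uc = sqrt(1.143337)
uc = 1.0693

1.0693


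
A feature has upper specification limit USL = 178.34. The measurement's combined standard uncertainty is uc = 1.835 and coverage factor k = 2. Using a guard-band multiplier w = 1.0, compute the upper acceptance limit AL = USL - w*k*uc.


U = k * uc = 2 * 1.835 = 3.67
guard band g = w * U = 1.0 * 3.67 = 3.67
AL = USL - g = 178.34 - 3.67
AL = 174.6700

174.6700


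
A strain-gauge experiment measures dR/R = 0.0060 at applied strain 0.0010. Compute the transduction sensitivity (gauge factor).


GF = (dR/R) / epsilon
= 0.0060 / 0.0010
= 6.0000

6.0000


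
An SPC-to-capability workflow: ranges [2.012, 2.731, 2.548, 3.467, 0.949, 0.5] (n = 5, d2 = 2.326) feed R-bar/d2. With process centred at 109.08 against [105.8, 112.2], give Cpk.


R_bar = (2.012 + 2.731 + 2.548 + 3.467 + 0.949 + 0.5) / 6 = 2.0345
sigma = R_bar / d2 = 2.0345 / 2.326 = 0.87467756
Cp = (USL - LSL)/(6*sigma) = (112.2 - 105.8)/(6*0.87467756) = 1.2195
Cpu = (112.2 - 109.08)/(3*0.87467756) = 1.1890
Cpl = (109.08 - 105.8)/(3*0.87467756) = 1.2500
Cpk = min(Cpu, Cpl) = 1.1890

1.1890


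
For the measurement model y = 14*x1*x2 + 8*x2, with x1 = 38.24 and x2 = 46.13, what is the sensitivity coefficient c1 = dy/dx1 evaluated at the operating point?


y = 14*x1*x2 + 8*x2
dy/dx1 = 14*x2
Evaluate at x2 = 46.13: c1 = 14 * 46.13
c1 = 645.8200

645.8200


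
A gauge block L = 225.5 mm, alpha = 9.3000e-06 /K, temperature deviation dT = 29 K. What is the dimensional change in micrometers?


dL = L * alpha * dT
= 225.5 * 9.3000e-06 * 29
= 0.0608174 mm
dL_um = 0.0608174 * 1000 = 60.8174 um

60.8174


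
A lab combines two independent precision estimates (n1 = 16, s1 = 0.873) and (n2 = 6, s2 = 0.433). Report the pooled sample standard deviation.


s_p = sqrt(((n1-1)*s1^2 + (n2-1)*s2^2) / (n1+n2-2))
numerator = (16-1)*0.873^2 + (6-1)*0.433^2 = 11.431935 + 0.937445 = 12.36938
denominator = 16 + 6 - 2 = 20
s_p^2 = 12.36938 / 20 = 0.618469
s_p = sqrt(0.618469) = 0.7864

0.7864


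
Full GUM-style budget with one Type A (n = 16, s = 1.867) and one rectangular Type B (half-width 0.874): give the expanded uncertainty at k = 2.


u_A = s / sqrt(n) = 1.867 / sqrt(16) = 0.46675
u_B = half_width / sqrt(3) = 0.874 / sqrt(3) = 0.50460414
uc = sqrt(u_A^2 + u_B^2) = sqrt(0.46675^2 + 0.50460414^2) = 0.68737246
U = k * uc = 2 * 0.68737246
U = 1.3747

1.3747


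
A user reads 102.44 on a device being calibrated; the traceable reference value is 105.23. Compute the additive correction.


Correction = standard - reading
= 105.23 - 102.44
= 2.7900

2.7900


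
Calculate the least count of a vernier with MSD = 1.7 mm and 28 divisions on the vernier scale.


LC = MSD / n_div
= 1.7 / 28
= 0.0607

0.0607


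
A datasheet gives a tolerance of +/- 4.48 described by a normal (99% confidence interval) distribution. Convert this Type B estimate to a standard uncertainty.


u_B = half_width / 2.576
u_B = 4.48 / 2.576
u_B = 1.7391

1.7391


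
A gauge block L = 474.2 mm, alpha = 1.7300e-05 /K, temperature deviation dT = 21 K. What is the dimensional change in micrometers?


dL = L * alpha * dT
= 474.2 * 1.7300e-05 * 21
= 0.1722769 mm
dL_um = 0.1722769 * 1000 = 172.2769 um

172.2769


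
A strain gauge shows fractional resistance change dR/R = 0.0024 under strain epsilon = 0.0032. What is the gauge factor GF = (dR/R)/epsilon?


GF = (dR/R) / epsilon
= 0.0024 / 0.0032
= 0.7500

0.7500


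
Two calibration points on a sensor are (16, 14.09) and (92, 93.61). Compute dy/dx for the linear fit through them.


slope = (y2 - y1) / (x2 - x1)
= (93.61 - 14.09) / (92 - 16)
= 79.5200 / 76
= 1.0463

1.0463


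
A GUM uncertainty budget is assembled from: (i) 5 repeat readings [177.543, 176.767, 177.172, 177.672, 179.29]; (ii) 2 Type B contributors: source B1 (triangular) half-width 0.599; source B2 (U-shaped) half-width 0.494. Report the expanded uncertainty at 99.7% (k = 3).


mean = (177.543 + 176.767 + 177.172 + 177.672 + 179.29) / 5 = 177.6888
s = sqrt(sum((x - mean)^2)/(n-1)) = 0.96205234
u_A = s / sqrt(n) = 0.96205234 / sqrt(5) = 0.43024289
u_B1 = 0.599 / sqrt(6) = 0.24454073
u_B2 = 0.494 / sqrt(2) = 0.34931075
uc = sqrt(0.43024289^2 + 0.24454073^2 + 0.34931075^2) = 0.60574509
U = k * uc = 3 * 0.60574509
U = 1.8172

1.8172


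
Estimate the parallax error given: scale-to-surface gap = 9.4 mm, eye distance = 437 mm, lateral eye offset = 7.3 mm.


error = h * offset / d
= 9.4 * 7.3 / 437
= 0.1570

0.1570


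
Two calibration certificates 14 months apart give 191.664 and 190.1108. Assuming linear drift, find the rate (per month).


rate = (v2 - v1) / months
= (190.1108 - 191.664) / 14
= -1.5532 / 14
= -0.1109

-0.1109


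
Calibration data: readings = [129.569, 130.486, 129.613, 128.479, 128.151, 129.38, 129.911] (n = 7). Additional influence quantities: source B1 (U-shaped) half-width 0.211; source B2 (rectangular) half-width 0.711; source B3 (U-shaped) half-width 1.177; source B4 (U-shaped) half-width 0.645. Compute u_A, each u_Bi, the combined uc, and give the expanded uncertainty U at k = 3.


mean = (129.569 + 130.486 + 129.613 + 128.479 + 128.151 + 129.38 + 129.911) / 7 = 129.3698571
s = sqrt(sum((x - mean)^2)/(n-1)) = 0.80795306
u_A = s / sqrt(n) = 0.80795306 / sqrt(7) = 0.30537755
u_B1 = 0.211 / sqrt(2) = 0.14919953
u_B2 = 0.711 / sqrt(3) = 0.41049604
u_B3 = 1.177 / sqrt(2) = 0.83226468
u_B4 = 0.645 / sqrt(2) = 0.45608387
uc = sqrt(0.30537755^2 + 0.14919953^2 + 0.41049604^2 + 0.83226468^2 + 0.45608387^2) = 1.0884392
U = k * uc = 3 * 1.0884392
U = 3.2653

3.2653


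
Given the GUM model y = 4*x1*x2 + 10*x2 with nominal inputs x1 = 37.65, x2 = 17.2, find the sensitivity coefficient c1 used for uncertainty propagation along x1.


y = 4*x1*x2 + 10*x2
dy/dx1 = 4*x2
Evaluate at x2 = 17.2: c1 = 4 * 17.2
c1 = 68.8000

68.8000


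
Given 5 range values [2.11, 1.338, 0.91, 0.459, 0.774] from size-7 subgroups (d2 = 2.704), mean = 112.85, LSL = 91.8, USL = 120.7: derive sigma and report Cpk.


R_bar = (2.11 + 1.338 + 0.91 + 0.459 + 0.774) / 5 = 1.1182
sigma = R_bar / d2 = 1.1182 / 2.704 = 0.4135355
Cp = (USL - LSL)/(6*sigma) = (120.7 - 91.8)/(6*0.4135355) = 11.6475
Cpu = (120.7 - 112.85)/(3*0.4135355) = 6.3276
Cpl = (112.85 - 91.8)/(3*0.4135355) = 16.9675
Cpk = min(Cpu, Cpl) = 6.3276

6.3276


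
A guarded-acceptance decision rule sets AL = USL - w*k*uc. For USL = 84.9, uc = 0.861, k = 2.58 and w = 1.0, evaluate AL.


U = k * uc = 2.58 * 0.861 = 2.22138
guard band g = w * U = 1.0 * 2.22138 = 2.22138
AL = USL - g = 84.9 - 2.22138
AL = 82.6786

82.6786


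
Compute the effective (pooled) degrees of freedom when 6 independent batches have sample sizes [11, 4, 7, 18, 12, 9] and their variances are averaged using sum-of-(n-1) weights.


nu = sum_i (n_i - 1)
nu = ((11 - 1) + (4 - 1) + (7 - 1) + (18 - 1) + (12 - 1) + (9 - 1))
nu = 10 + 3 + 6 + 17 + 11 + 8
nu = 55

55


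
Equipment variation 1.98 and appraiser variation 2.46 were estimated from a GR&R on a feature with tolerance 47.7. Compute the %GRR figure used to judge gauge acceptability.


GRR = sqrt(EV^2 + AV^2) = sqrt(1.98^2 + 2.46^2) = 3.1578474
%GRR = GRR / tol * 100 = 3.1578474 / 47.7 * 100
%GRR = 6.6202

6.6202


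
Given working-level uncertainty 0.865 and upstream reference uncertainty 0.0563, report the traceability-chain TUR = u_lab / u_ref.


TUR = u_lab / u_ref
= 0.865 / 0.0563
= 15.3641

15.3641


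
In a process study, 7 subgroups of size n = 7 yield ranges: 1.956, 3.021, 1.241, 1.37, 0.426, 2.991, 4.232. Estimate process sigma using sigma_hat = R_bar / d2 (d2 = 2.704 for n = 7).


R_bar = (1.956 + 3.021 + 1.241 + 1.37 + 0.426 + 2.991 + 4.232) / 7
R_bar = 15.237 / 7 = 2.1767143
sigma_hat = R_bar / d2 = 2.1767143 / 2.704 = 0.8050

0.8050


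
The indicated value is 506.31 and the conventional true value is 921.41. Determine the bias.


Systematic error = measured - true
= 506.31 - 921.41
= -415.1000

-415.1000


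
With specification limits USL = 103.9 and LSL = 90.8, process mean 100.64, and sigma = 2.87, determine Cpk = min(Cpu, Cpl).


Cpu = (USL - mean) / (3*sigma) = (103.9 - 100.64) / (3*2.87) = 0.3786
Cpl = (mean - LSL) / (3*sigma) = (100.64 - 90.8) / (3*2.87) = 1.1429
Cpk = min(Cpu, Cpl) = 0.3786

0.3786


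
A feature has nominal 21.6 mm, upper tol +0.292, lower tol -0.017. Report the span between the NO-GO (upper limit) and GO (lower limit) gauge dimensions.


GO = nominal - lower_tol (smallest hole = maximum material condition)
GO = 21.6 - 0.017 = 21.583
NO-GO = nominal + upper_tol (largest hole = least material condition)
NO-GO = 21.6 + 0.292 = 21.892
spread = NO-GO - GO = 21.892 - 21.583 = 0.3090

0.3090


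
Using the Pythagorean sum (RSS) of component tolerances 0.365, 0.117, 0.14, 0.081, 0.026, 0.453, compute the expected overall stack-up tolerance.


RSS = sqrt(0.365^2 + 0.117^2 + 0.14^2 + 0.081^2 + 0.026^2 + 0.453^2)
= sqrt(0.37896)
= 0.6156

0.6156


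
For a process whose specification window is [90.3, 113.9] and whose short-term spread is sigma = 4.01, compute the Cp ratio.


Cp = (USL - LSL) / (6 * sigma)
= (113.9 - 90.3) / (6 * 4.01)
= 23.6000 / 24.0600
= 0.9809

0.9809


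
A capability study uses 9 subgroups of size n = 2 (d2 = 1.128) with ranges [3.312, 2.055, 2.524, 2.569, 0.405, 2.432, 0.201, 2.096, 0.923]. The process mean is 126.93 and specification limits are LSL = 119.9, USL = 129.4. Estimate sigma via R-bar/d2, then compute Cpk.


R_bar = (3.312 + 2.055 + 2.524 + 2.569 + 0.405 + 2.432 + 0.201 + 2.096 + 0.923) / 9 = 1.8352222
sigma = R_bar / d2 = 1.8352222 / 1.128 = 1.62697
Cp = (USL - LSL)/(6*sigma) = (129.4 - 119.9)/(6*1.62697) = 0.9732
Cpu = (129.4 - 126.93)/(3*1.62697) = 0.5061
Cpl = (126.93 - 119.9)/(3*1.62697) = 1.4403
Cpk = min(Cpu, Cpl) = 0.5061

0.5061


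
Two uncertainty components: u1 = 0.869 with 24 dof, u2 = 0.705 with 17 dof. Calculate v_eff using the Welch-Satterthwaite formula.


uc = sqrt(u1^2 + u2^2) = sqrt(0.869^2 + 0.705^2) = 1.1190112
v_eff = uc^4 / (u1^4/v1 + u2^4/v2)
= 1.1190112^4 / (0.869^4/24 + 0.705^4/17)
= 1.5679699 / 0.038292575
v_eff = 40.9471

40.9471


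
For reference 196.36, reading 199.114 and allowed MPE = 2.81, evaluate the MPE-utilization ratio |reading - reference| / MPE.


e = indication - reference = 199.114 - 196.36 = 2.7540
|e| = 2.7540
ratio = |e| / MPE = 2.7540 / 2.81
ratio = 0.9801

0.9801


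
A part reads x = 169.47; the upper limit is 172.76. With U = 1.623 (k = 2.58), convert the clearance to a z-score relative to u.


u = U / k = 1.623 / 2.58 = 0.62906977
margin = |USL - x| = |172.76 - 169.47| = 3.29
z = margin / u = 3.29 / 0.62906977
z = 5.2299

5.2299


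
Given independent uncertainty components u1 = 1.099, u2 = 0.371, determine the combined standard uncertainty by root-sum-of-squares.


uc = sqrt(1.099^2 + 0.371^2)
uc = sqrt(1.345442)
uc = 1.1599

1.1599


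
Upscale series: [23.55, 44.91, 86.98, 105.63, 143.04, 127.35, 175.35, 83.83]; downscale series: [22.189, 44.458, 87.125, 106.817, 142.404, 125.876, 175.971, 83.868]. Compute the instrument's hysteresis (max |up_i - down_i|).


|23.55 - 22.189| = 1.3610
|44.91 - 44.458| = 0.4520
|86.98 - 87.125| = 0.1450
|105.63 - 106.817| = 1.1870
|143.04 - 142.404| = 0.6360
|127.35 - 125.876| = 1.4740
|175.35 - 175.971| = 0.6210
|83.83 - 83.868| = 0.0380
hysteresis = max(diffs) = 1.4740

1.4740


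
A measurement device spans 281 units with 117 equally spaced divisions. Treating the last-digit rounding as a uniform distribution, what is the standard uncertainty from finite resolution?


resolution = range / divisions
resolution = 281 / 117 = 2.4017094
u_res = resolution / (2*sqrt(3))
u_res = 2.4017094 / 3.4641016
u_res = 0.6933

0.6933


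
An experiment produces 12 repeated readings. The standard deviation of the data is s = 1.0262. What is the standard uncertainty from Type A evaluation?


u_A = s / sqrt(n)
u_A = 1.0262 / sqrt(12)
u_A = 1.0262 / 3.4641016
u_A = 0.2962

0.2962


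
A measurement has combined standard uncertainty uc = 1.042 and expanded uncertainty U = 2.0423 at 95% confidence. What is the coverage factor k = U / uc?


k = U / uc
k = 2.0423 / 1.042
k = 1.96

1.96


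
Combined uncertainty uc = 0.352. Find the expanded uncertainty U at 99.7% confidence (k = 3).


U = k * uc
U = 3 * 0.352
U = 1.0560

1.0560


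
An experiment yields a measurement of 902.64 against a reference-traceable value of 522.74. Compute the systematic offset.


Systematic error = measured - true
= 902.64 - 522.74
= 379.9000

379.9000


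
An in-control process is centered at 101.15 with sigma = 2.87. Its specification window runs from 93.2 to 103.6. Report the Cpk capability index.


Cpu = (USL - mean) / (3*sigma) = (103.6 - 101.15) / (3*2.87) = 0.2846
Cpl = (mean - LSL) / (3*sigma) = (101.15 - 93.2) / (3*2.87) = 0.9233
Cpk = min(Cpu, Cpl) = 0.2846

0.2846


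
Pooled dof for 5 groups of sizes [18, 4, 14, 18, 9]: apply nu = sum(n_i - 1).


nu = sum_i (n_i - 1)
nu = ((18 - 1) + (4 - 1) + (14 - 1) + (18 - 1) + (9 - 1))
nu = 17 + 3 + 13 + 17 + 8
nu = 58

58


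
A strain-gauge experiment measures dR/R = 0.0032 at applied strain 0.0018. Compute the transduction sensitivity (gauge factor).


GF = (dR/R) / epsilon
= 0.0032 / 0.0018
= 1.7778

1.7778


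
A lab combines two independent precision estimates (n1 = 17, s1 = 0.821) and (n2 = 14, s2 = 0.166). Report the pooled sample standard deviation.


s_p = sqrt(((n1-1)*s1^2 + (n2-1)*s2^2) / (n1+n2-2))
numerator = (17-1)*0.821^2 + (14-1)*0.166^2 = 10.784656 + 0.358228 = 11.142884
denominator = 17 + 14 - 2 = 29
s_p^2 = 11.142884 / 29 = 0.38423738
s_p = sqrt(0.38423738) = 0.6199

0.6199


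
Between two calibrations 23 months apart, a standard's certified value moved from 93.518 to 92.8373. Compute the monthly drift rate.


rate = (v2 - v1) / months
= (92.8373 - 93.518) / 23
= -0.6807 / 23
= -0.0296

-0.0296


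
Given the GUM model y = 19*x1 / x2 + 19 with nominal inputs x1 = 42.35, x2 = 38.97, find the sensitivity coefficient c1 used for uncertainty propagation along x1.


y = 19*x1 / x2 + 19
dy/dx1 = 19/x2
Evaluate at x2 = 38.97: c1 = 19 / 38.97
c1 = 0.4876

0.4876


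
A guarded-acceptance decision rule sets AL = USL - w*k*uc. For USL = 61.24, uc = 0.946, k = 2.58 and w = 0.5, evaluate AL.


U = k * uc = 2.58 * 0.946 = 2.44068
guard band g = w * U = 0.5 * 2.44068 = 1.22034
AL = USL - g = 61.24 - 1.22034
AL = 60.0197

60.0197


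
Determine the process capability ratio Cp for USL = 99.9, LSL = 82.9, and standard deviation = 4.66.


Cp = (USL - LSL) / (6 * sigma)
= (99.9 - 82.9) / (6 * 4.66)
= 17.0000 / 27.9600
= 0.6080

0.6080


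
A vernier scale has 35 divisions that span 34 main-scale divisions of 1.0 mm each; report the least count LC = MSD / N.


LC = MSD / n_div
= 1.0 / 35
= 0.0286

0.0286


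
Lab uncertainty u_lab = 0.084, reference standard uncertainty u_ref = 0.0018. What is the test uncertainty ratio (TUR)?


TUR = u_lab / u_ref
= 0.084 / 0.0018
= 46.6667

46.6667


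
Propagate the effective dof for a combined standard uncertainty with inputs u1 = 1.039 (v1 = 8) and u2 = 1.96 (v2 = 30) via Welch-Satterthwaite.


uc = sqrt(u1^2 + u2^2) = sqrt(1.039^2 + 1.96^2) = 2.21836
v_eff = uc^4 / (u1^4/v1 + u2^4/v2)
= 2.21836^4 / (1.039^4/8 + 1.96^4/30)
= 24.217433 / 0.63760038
v_eff = 37.9821

37.9821


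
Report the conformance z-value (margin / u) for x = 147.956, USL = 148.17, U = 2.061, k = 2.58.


u = U / k = 2.061 / 2.58 = 0.79883721
margin = |USL - x| = |148.17 - 147.956| = 0.214
z = margin / u = 0.214 / 0.79883721
z = 0.2679

0.2679


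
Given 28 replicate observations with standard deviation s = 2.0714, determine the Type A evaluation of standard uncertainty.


u_A = s / sqrt(n)
u_A = 2.0714 / sqrt(28)
u_A = 2.0714 / 5.2915026
u_A = 0.3915

0.3915


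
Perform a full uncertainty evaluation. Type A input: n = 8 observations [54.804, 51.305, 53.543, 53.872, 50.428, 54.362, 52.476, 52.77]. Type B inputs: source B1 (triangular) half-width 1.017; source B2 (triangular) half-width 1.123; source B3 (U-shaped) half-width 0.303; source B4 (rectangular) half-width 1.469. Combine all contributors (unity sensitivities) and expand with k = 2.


mean = (54.804 + 51.305 + 53.543 + 53.872 + 50.428 + 54.362 + 52.476 + 52.77) / 8 = 52.945
s = sqrt(sum((x - mean)^2)/(n-1)) = 1.5097861
u_A = s / sqrt(n) = 1.5097861 / sqrt(8) = 0.53378999
u_B1 = 1.017 / sqrt(6) = 0.41518851
u_B2 = 1.123 / sqrt(6) = 0.45846283
u_B3 = 0.303 / sqrt(2) = 0.21425335
u_B4 = 1.469 / sqrt(3) = 0.84812755
uc = sqrt(0.53378999^2 + 0.41518851^2 + 0.45846283^2 + 0.21425335^2 + 0.84812755^2) = 1.1969654
U = k * uc = 2 * 1.1969654
U = 2.3939

2.3939


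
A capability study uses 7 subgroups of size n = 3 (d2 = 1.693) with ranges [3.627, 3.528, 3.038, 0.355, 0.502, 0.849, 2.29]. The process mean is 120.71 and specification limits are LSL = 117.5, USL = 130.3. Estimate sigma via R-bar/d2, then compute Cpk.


R_bar = (3.627 + 3.528 + 3.038 + 0.355 + 0.502 + 0.849 + 2.29) / 7 = 2.027
sigma = R_bar / d2 = 2.027 / 1.693 = 1.1972829
Cp = (USL - LSL)/(6*sigma) = (130.3 - 117.5)/(6*1.1972829) = 1.7818
Cpu = (130.3 - 120.71)/(3*1.1972829) = 2.6699
Cpl = (120.71 - 117.5)/(3*1.1972829) = 0.8937
Cpk = min(Cpu, Cpl) = 0.8937

0.8937


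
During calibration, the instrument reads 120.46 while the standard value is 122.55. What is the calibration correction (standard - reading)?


Correction = standard - reading
= 122.55 - 120.46
= 2.0900

2.0900


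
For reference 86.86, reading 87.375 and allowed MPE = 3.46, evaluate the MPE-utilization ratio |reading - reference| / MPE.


e = indication - reference = 87.375 - 86.86 = 0.5150
|e| = 0.5150
ratio = |e| / MPE = 0.5150 / 3.46
ratio = 0.1488

0.1488


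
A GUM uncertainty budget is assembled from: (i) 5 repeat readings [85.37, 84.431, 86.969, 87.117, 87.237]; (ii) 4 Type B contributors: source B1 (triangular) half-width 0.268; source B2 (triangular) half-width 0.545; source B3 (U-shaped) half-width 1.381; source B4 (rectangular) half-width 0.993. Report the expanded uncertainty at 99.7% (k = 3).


mean = (85.37 + 84.431 + 86.969 + 87.117 + 87.237) / 5 = 86.2248
s = sqrt(sum((x - mean)^2)/(n-1)) = 1.2572594
u_A = s / sqrt(n) = 1.2572594 / sqrt(5) = 0.5622635
u_B1 = 0.268 / sqrt(6) = 0.10941054
u_B2 = 0.545 / sqrt(6) = 0.22249532
u_B3 = 1.381 / sqrt(2) = 0.97651446
u_B4 = 0.993 / sqrt(3) = 0.57330882
uc = sqrt(0.5622635^2 + 0.10941054^2 + 0.22249532^2 + 0.97651446^2 + 0.57330882^2) = 1.2883627
U = k * uc = 3 * 1.2883627
U = 3.8651

3.8651


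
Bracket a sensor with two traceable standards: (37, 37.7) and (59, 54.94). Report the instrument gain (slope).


slope = (y2 - y1) / (x2 - x1)
= (54.94 - 37.7) / (59 - 37)
= 17.2400 / 22
= 0.7836

0.7836
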